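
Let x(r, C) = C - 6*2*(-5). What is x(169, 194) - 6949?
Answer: -6695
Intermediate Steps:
x(r, C) = 60 + C (x(r, C) = C - 12*(-5) = C + 60 = 60 + C)
x(169, 194) - 6949 = (60 + 194) - 6949 = 254 - 6949 = -6695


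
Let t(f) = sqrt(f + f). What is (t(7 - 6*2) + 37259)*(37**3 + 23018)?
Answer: 2744907789 + 73671*I*sqrt(10) ≈ 2.7449e+9 + 2.3297e+5*I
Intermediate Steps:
t(f) = sqrt(2)*sqrt(f) (t(f) = sqrt(2*f) = sqrt(2)*sqrt(f))
(t(7 - 6*2) + 37259)*(37**3 + 23018) = (sqrt(2)*sqrt(7 - 6*2) + 37259)*(37**3 + 23018) = (sqrt(2)*sqrt(7 - 12) + 37259)*(50653 + 23018) = (sqrt(2)*sqrt(-5) + 37259)*73671 = (sqrt(2)*(I*sqrt(5)) + 37259)*73671 = (I*sqrt(10) + 37259)*73671 = (37259 + I*sqrt(10))*73671 = 2744907789 + 73671*I*sqrt(10)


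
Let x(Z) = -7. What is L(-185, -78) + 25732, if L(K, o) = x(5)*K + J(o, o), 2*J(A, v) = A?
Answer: 26988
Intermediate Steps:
J(A, v) = A/2
L(K, o) = o/2 - 7*K (L(K, o) = -7*K + o/2 = o/2 - 7*K)
L(-185, -78) + 25732 = ((½)*(-78) - 7*(-185)) + 25732 = (-39 + 1295) + 25732 = 1256 + 25732 = 26988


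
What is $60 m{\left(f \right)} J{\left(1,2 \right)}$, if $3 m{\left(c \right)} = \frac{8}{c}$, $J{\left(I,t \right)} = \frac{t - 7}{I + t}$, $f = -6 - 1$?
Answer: $\frac{800}{21} \approx 38.095$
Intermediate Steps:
$f = -7$ ($f = -6 - 1 = -7$)
$J{\left(I,t \right)} = \frac{-7 + t}{I + t}$
$m{\left(c \right)} = \frac{8}{3 c}$ ($m{\left(c \right)} = \frac{8 \frac{1}{c}}{3} = \frac{8}{3 c}$)
$60 m{\left(f \right)} J{\left(1,2 \right)} = 60 \frac{8}{3 \left(-7\right)} \frac{-7 + 2}{1 + 2} = 60 \cdot \frac{8}{3} \left(- \frac{1}{7}\right) \frac{1}{3} \left(-5\right) = 60 \left(- \frac{8}{21}\right) \frac{1}{3} \left(-5\right) = \left(- \frac{160}{7}\right) \left(- \frac{5}{3}\right) = \frac{800}{21}$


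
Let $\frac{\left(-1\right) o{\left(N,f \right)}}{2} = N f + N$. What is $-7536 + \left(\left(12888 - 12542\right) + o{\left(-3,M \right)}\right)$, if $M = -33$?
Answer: $-7382$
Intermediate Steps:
$o{\left(N,f \right)} = - 2 N - 2 N f$ ($o{\left(N,f \right)} = - 2 \left(N f + N\right) = - 2 \left(N + N f\right) = - 2 N - 2 N f$)
$-7536 + \left(\left(12888 - 12542\right) + o{\left(-3,M \right)}\right) = -7536 + \left(\left(12888 - 12542\right) - - 6 \left(1 - 33\right)\right) = -7536 + \left(346 - \left(-6\right) \left(-32\right)\right) = -7536 + \left(346 - 192\right) = -7536 + 154 = -7382$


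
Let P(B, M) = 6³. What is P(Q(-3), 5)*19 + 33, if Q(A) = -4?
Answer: 4137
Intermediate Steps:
P(B, M) = 216
P(Q(-3), 5)*19 + 33 = 216*19 + 33 = 4104 + 33 = 4137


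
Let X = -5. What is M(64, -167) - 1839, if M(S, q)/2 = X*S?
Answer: -2479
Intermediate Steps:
M(S, q) = -10*S (M(S, q) = 2*(-5*S) = -10*S)
M(64, -167) - 1839 = -10*64 - 1839 = -640 - 1839 = -2479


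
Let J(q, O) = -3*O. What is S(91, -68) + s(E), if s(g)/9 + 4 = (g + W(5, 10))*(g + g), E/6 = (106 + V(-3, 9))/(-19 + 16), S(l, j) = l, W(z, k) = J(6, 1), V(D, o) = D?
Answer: 775027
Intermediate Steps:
W(z, k) = -3 (W(z, k) = -3*1 = -3)
E = -206 (E = 6*((106 - 3)/(-19 + 16)) = 6*(103/(-3)) = 6*(103*(-1/3)) = 6*(-103/3) = -206)
s(g) = -36 + 18*g*(-3 + g) (s(g) = -36 + 9*((g - 3)*(g + g)) = -36 + 9*((-3 + g)*(2*g)) = -36 + 9*(2*g*(-3 + g)) = -36 + 18*g*(-3 + g))
S(91, -68) + s(E) = 91 + (-36 - 54*(-206) + 18*(-206)**2) = 91 + (-36 + 11124 + 18*42436) = 91 + (-36 + 11124 + 763848) = 91 + 774936 = 775027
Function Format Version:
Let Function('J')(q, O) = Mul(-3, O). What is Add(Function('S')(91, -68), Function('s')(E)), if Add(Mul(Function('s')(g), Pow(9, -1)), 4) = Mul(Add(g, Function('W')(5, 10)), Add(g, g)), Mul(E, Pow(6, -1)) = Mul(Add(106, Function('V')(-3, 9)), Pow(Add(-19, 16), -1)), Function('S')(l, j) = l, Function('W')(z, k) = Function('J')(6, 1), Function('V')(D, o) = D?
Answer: 775027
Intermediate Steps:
Function('W')(z, k) = -3 (Function('W')(z, k) = Mul(-3, 1) = -3)
E = -206 (E = Mul(6, Mul(Add(106, -3), Pow(Add(-19, 16), -1))) = Mul(6, Mul(103, Pow(-3, -1))) = Mul(6, Mul(103, Rational(-1, 3))) = Mul(6, Rational(-103, 3)) = -206)
Function('s')(g) = Add(-36, Mul(18, g, Add(-3, g))) (Function('s')(g) = Add(-36, Mul(9, Mul(Add(g, -3), Add(g, g)))) = Add(-36, Mul(9, Mul(Add(-3, g), Mul(2, g)))) = Add(-36, Mul(9, Mul(2, g, Add(-3, g)))) = Add(-36, Mul(18, g, Add(-3, g))))
Add(Function('S')(91, -68), Function('s')(E)) = Add(91, Add(-36, Mul(-54, -206), Mul(18, Pow(-206, 2)))) = Add(91, Add(-36, 11124, Mul(18, 42436))) = Add(91, Add(-36, 11124, 763848)) = Add(91, 774936) = 775027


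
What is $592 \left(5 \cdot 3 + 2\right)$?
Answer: $10064$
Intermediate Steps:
$592 \left(5 \cdot 3 + 2\right) = 592 \left(15 + 2\right) = 592 \cdot 17 = 10064$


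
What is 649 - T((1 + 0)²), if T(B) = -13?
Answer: 662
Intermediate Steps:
649 - T((1 + 0)²) = 649 - 1*(-13) = 649 + 13 = 662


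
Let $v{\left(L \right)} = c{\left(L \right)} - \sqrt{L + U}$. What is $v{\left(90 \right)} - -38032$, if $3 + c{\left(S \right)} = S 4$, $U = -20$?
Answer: $38389 - \sqrt{70} \approx 38381.0$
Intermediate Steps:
$c{\left(S \right)} = -3 + 4 S$ ($c{\left(S \right)} = -3 + S 4 = -3 + 4 S$)
$v{\left(L \right)} = -3 - \sqrt{-20 + L} + 4 L$ ($v{\left(L \right)} = \left(-3 + 4 L\right) - \sqrt{L - 20} = \left(-3 + 4 L\right) - \sqrt{-20 + L} = -3 - \sqrt{-20 + L} + 4 L$)
$v{\left(90 \right)} - -38032 = \left(-3 - \sqrt{-20 + 90} + 4 \cdot 90\right) - -38032 = \left(-3 - \sqrt{70} + 360\right) + 38032 = \left(357 - \sqrt{70}\right) + 38032 = 38389 - \sqrt{70}$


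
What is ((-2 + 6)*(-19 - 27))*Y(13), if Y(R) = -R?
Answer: 2392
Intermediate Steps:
((-2 + 6)*(-19 - 27))*Y(13) = ((-2 + 6)*(-19 - 27))*(-1*13) = (4*(-46))*(-13) = -184*(-13) = 2392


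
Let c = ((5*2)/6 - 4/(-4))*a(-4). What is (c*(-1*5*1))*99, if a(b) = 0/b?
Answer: 0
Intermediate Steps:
a(b) = 0
c = 0 (c = ((5*2)/6 - 4/(-4))*0 = (10*(⅙) - 4*(-¼))*0 = (5/3 + 1)*0 = (8/3)*0 = 0)
(c*(-1*5*1))*99 = (0*(-1*5*1))*99 = (0*(-5*1))*99 = (0*(-5))*99 = 0*99 = 0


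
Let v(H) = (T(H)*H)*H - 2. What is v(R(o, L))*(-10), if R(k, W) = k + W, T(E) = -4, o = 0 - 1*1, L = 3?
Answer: 180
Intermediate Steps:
o = -1 (o = 0 - 1 = -1)
R(k, W) = W + k
v(H) = -2 - 4*H² (v(H) = (-4*H)*H - 2 = -4*H² - 2 = -2 - 4*H²)
v(R(o, L))*(-10) = (-2 - 4*(3 - 1)²)*(-10) = (-2 - 4*2²)*(-10) = (-2 - 4*4)*(-10) = (-2 - 16)*(-10) = -18*(-10) = 180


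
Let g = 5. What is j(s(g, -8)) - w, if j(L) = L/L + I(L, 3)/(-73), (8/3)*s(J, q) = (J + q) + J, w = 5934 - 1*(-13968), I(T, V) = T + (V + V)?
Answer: -5811119/292 ≈ -19901.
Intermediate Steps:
I(T, V) = T + 2*V
w = 19902 (w = 5934 + 13968 = 19902)
s(J, q) = 3*J/4 + 3*q/8 (s(J, q) = 3*((J + q) + J)/8 = 3*(q + 2*J)/8 = 3*J/4 + 3*q/8)
j(L) = 67/73 - L/73 (j(L) = L/L + (L + 2*3)/(-73) = 1 + (L + 6)*(-1/73) = 1 + (6 + L)*(-1/73) = 1 + (-6/73 - L/73) = 67/73 - L/73)
j(s(g, -8)) - w = (67/73 - ((3/4)*5 + (3/8)*(-8))/73) - 1*19902 = (67/73 - (15/4 - 3)/73) - 19902 = (67/73 - 1/73*3/4) - 19902 = (67/73 - 3/292) - 19902 = 265/292 - 19902 = -5811119/292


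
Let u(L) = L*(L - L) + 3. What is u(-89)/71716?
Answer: 3/71716 ≈ 4.1832e-5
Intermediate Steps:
u(L) = 3 (u(L) = L*0 + 3 = 0 + 3 = 3)
u(-89)/71716 = 3/71716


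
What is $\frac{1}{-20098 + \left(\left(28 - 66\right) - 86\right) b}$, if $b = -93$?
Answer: $- \frac{1}{8566} \approx -0.00011674$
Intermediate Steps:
$\frac{1}{-20098 + \left(\left(28 - 66\right) - 86\right) b} = \frac{1}{-20098 + \left(\left(28 - 66\right) - 86\right) \left(-93\right)} = \frac{1}{-20098 + \left(-38 - 86\right) \left(-93\right)} = \frac{1}{-20098 - -11532} = \frac{1}{-20098 + 11532} = \frac{1}{-8566} = - \frac{1}{8566}$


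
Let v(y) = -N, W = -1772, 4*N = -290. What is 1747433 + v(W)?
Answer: 3495011/2 ≈ 1.7475e+6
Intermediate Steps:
N = -145/2 (N = (¼)*(-290) = -145/2 ≈ -72.500)
v(y) = 145/2 (v(y) = -1*(-145/2) = 145/2)
1747433 + v(W) = 1747433 + 145/2 = 3495011/2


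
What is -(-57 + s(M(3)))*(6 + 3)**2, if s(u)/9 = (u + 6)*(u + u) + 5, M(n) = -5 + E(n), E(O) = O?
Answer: 12636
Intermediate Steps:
M(n) = -5 + n
s(u) = 45 + 18*u*(6 + u) (s(u) = 9*((u + 6)*(u + u) + 5) = 9*((6 + u)*(2*u) + 5) = 9*(2*u*(6 + u) + 5) = 9*(5 + 2*u*(6 + u)) = 45 + 18*u*(6 + u))
-(-57 + s(M(3)))*(6 + 3)**2 = -(-57 + (45 + 18*(-5 + 3)**2 + 108*(-5 + 3)))*(6 + 3)**2 = -(-57 + (45 + 18*(-2)**2 + 108*(-2)))*9**2 = -(-57 + (45 + 18*4 - 216))*81 = -(-57 + (45 + 72 - 216))*81 = -(-57 - 99)*81 = -(-156)*81 = -1*(-12636) = 12636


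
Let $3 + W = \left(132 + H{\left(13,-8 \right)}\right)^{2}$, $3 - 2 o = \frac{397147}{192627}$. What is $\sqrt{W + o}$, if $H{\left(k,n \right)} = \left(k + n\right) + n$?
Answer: $\frac{\sqrt{68597008665379}}{64209} \approx 128.99$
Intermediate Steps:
$H{\left(k,n \right)} = k + 2 n$
$o = \frac{90367}{192627}$ ($o = \frac{3}{2} - \frac{397147 \cdot \frac{1}{192627}}{2} = \frac{3}{2} - \frac{397147}{385254} = \frac{90367}{192627} \approx 0.46913$)
$W = 16638$ ($W = -3 + \left(132 + \left(13 + 2 \left(-8\right)\right)\right)^{2} = -3 + \left(132 + \left(13 - 16\right)\right)^{2} = -3 + \left(132 - 3\right)^{2} = -3 + 129^{2} = -3 + 16641 = 16638$)
$\sqrt{W + o} = \sqrt{16638 + \frac{90367}{192627}} = \sqrt{\frac{3205018393}{192627}} = \frac{\sqrt{68597008665379}}{64209}$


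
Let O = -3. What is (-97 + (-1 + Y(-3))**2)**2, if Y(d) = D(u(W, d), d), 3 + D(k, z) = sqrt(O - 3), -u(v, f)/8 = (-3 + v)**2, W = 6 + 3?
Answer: 7185 + 1392*I*sqrt(6) ≈ 7185.0 + 3409.7*I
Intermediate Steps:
W = 9
u(v, f) = -8*(-3 + v)**2
D(k, z) = -3 + I*sqrt(6) (D(k, z) = -3 + sqrt(-3 - 3) = -3 + sqrt(-6) = -3 + I*sqrt(6))
Y(d) = -3 + I*sqrt(6)
(-97 + (-1 + Y(-3))**2)**2 = (-97 + (-1 + (-3 + I*sqrt(6)))**2)**2 = (-97 + (-4 + I*sqrt(6))**2)**2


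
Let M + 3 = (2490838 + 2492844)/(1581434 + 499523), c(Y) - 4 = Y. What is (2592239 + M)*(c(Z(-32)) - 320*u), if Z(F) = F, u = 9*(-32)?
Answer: 496991022720754488/2080957 ≈ 2.3883e+11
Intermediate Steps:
u = -288
c(Y) = 4 + Y
M = -1259189/2080957 (M = -3 + (2490838 + 2492844)/(1581434 + 499523) = -3 + 4983682/2080957 = -1259189/2080957 ≈ -0.60510)
(2592239 + M)*(c(Z(-32)) - 320*u) = (2592239 - 1259189/2080957)*((4 - 32) - 320*(-288)) = 5394336633534*(-28 + 92160)/2080957 = (5394336633534/2080957)*92132 = 496991022720754488/2080957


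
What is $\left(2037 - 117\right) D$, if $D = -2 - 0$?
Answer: $-3840$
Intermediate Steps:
$D = -2$ ($D = -2 + 0 = -2$)
$\left(2037 - 117\right) D = \left(2037 - 117\right) \left(-2\right) = 1920 \left(-2\right) = -3840$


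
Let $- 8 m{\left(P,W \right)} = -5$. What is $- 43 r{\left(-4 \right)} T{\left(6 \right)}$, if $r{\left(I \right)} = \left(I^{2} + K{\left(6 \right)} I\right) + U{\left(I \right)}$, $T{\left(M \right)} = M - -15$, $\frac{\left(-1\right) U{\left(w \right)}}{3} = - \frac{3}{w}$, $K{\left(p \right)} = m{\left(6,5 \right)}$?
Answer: $- \frac{40635}{4} \approx -10159.0$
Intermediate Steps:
$m{\left(P,W \right)} = \frac{5}{8}$ ($m{\left(P,W \right)} = \left(- \frac{1}{8}\right) \left(-5\right) = \frac{5}{8}$)
$K{\left(p \right)} = \frac{5}{8}$
$U{\left(w \right)} = \frac{9}{w}$ ($U{\left(w \right)} = - 3 \left(- \frac{3}{w}\right) = \frac{9}{w}$)
$T{\left(M \right)} = 15 + M$ ($T{\left(M \right)} = M + 15 = 15 + M$)
$r{\left(I \right)} = I^{2} + \frac{9}{I} + \frac{5 I}{8}$ ($r{\left(I \right)} = \left(I^{2} + \frac{5 I}{8}\right) + \frac{9}{I} = I^{2} + \frac{9}{I} + \frac{5 I}{8}$)
$- 43 r{\left(-4 \right)} T{\left(6 \right)} = - 43 \left(\left(-4\right)^{2} + \frac{9}{-4} + \frac{5}{8} \left(-4\right)\right) \left(15 + 6\right) = - 43 \left(16 + 9 \left(- \frac{1}{4}\right) - \frac{5}{2}\right) 21 = - 43 \left(16 - \frac{9}{4} - \frac{5}{2}\right) 21 = \left(-43\right) \frac{45}{4} \cdot 21 = \left(- \frac{1935}{4}\right) 21 = - \frac{40635}{4}$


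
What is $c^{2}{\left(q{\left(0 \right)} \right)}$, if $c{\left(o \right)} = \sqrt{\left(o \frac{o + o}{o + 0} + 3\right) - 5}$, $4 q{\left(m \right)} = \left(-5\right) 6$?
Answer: $-17$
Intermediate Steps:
$q{\left(m \right)} = - \frac{15}{2}$ ($q{\left(m \right)} = \frac{\left(-5\right) 6}{4} = \frac{1}{4} \left(-30\right) = - \frac{15}{2}$)
$c{\left(o \right)} = \sqrt{-2 + 2 o}$ ($c{\left(o \right)} = \sqrt{\left(o \frac{2 o}{o} + 3\right) - 5} = \sqrt{\left(o 2 + 3\right) - 5} = \sqrt{\left(2 o + 3\right) - 5} = \sqrt{\left(3 + 2 o\right) - 5} = \sqrt{-2 + 2 o}$)
$c^{2}{\left(q{\left(0 \right)} \right)} = \left(\sqrt{-2 + 2 \left(- \frac{15}{2}\right)}\right)^{2} = \left(\sqrt{-2 - 15}\right)^{2} = \left(\sqrt{-17}\right)^{2} = \left(i \sqrt{17}\right)^{2} = -17$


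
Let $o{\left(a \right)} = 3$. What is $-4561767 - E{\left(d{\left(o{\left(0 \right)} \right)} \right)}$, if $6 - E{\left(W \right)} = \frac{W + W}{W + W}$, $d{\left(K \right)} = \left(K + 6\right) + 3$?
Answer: $-4561772$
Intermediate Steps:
$d{\left(K \right)} = 9 + K$ ($d{\left(K \right)} = \left(6 + K\right) + 3 = 9 + K$)
$E{\left(W \right)} = 5$ ($E{\left(W \right)} = 6 - \frac{W + W}{W + W} = 6 - \frac{2 W}{2 W} = 6 - 2 W \frac{1}{2 W} = 6 - 1 = 5$)
$-4561767 - E{\left(d{\left(o{\left(0 \right)} \right)} \right)} = -4561767 - 5 = -4561772$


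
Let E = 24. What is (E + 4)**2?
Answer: 784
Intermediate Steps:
(E + 4)**2 = (24 + 4)**2 = 28**2 = 784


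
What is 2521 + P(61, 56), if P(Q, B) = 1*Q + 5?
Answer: 2587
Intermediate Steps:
P(Q, B) = 5 + Q (P(Q, B) = Q + 5 = 5 + Q)
2521 + P(61, 56) = 2521 + (5 + 61) = 2521 + 66 = 2587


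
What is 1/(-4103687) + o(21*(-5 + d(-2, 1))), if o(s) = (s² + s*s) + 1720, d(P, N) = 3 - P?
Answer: 7058341639/4103687 ≈ 1720.0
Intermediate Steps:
o(s) = 1720 + 2*s² (o(s) = (s² + s²) + 1720 = 2*s² + 1720 = 1720 + 2*s²)
1/(-4103687) + o(21*(-5 + d(-2, 1))) = 1/(-4103687) + (1720 + 2*(21*(-5 + (3 - 1*(-2))))²) = -1/4103687 + (1720 + 2*(21*(-5 + (3 + 2)))²) = -1/4103687 + (1720 + 2*(21*(-5 + 5))²) = -1/4103687 + (1720 + 2*(21*0)²) = -1/4103687 + (1720 + 2*0²) = -1/4103687 + (1720 + 2*0) = -1/4103687 + (1720 + 0) = -1/4103687 + 1720 = 7058341639/4103687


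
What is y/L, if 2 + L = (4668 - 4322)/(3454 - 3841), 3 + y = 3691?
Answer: -178407/140 ≈ -1274.3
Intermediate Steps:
y = 3688 (y = -3 + 3691 = 3688)
L = -1120/387 (L = -2 + (4668 - 4322)/(3454 - 3841) = -2 + 346/(-387) = -2 + 346*(-1/387) = -2 - 346/387 = -1120/387 ≈ -2.8941)
y/L = 3688/(-1120/387) = 3688*(-387/1120) = -178407/140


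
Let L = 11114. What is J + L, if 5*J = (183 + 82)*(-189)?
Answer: 1097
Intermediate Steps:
J = -10017 (J = ((183 + 82)*(-189))/5 = (265*(-189))/5 = (⅕)*(-50085) = -10017)
J + L = -10017 + 11114 = 1097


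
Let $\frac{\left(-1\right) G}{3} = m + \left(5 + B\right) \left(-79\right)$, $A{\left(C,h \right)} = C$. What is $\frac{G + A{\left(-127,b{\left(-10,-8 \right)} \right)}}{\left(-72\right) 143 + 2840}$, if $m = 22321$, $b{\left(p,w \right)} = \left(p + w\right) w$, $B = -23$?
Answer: $\frac{17839}{1864} \approx 9.5703$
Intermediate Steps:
$b{\left(p,w \right)} = w \left(p + w\right)$
$G = -71229$ ($G = - 3 \left(22321 + \left(5 - 23\right) \left(-79\right)\right) = - 3 \left(22321 - -1422\right) = - 3 \left(22321 + 1422\right) = \left(-3\right) 23743 = -71229$)
$\frac{G + A{\left(-127,b{\left(-10,-8 \right)} \right)}}{\left(-72\right) 143 + 2840} = \frac{-71229 - 127}{\left(-72\right) 143 + 2840} = - \frac{71356}{-10296 + 2840} = - \frac{71356}{-7456} = \left(-71356\right) \left(- \frac{1}{7456}\right) = \frac{17839}{1864}$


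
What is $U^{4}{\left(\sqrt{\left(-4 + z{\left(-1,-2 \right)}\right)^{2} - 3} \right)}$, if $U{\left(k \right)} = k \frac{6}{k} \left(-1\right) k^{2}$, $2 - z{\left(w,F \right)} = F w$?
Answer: $37015056$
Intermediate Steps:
$z{\left(w,F \right)} = 2 - F w$
$U{\left(k \right)} = - 6 k^{2}$ ($U{\left(k \right)} = 6 \left(-1\right) k^{2} = - 6 k^{2}$)
$U^{4}{\left(\sqrt{\left(-4 + z{\left(-1,-2 \right)}\right)^{2} - 3} \right)} = \left(- 6 \left(\sqrt{\left(-4 + \left(2 - \left(-2\right) \left(-1\right)\right)\right)^{2} - 3}\right)^{2}\right)^{4} = \left(- 6 \left(\sqrt{\left(-4 + \left(2 - 2\right)\right)^{2} - 3}\right)^{2}\right)^{4} = \left(- 6 \left(\sqrt{\left(-4 + 0\right)^{2} - 3}\right)^{2}\right)^{4} = \left(- 6 \left(\sqrt{\left(-4\right)^{2} - 3}\right)^{2}\right)^{4} = \left(- 6 \left(\sqrt{16 - 3}\right)^{2}\right)^{4} = \left(- 6 \left(\sqrt{13}\right)^{2}\right)^{4} = \left(\left(-6\right) 13\right)^{4} = \left(-78\right)^{4} = 37015056$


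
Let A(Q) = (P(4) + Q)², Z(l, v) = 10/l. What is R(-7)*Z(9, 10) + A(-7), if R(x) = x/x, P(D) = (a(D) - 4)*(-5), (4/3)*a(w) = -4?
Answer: 7066/9 ≈ 785.11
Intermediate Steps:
a(w) = -3 (a(w) = (¾)*(-4) = -3)
P(D) = 35 (P(D) = (-3 - 4)*(-5) = -7*(-5) = 35)
R(x) = 1
A(Q) = (35 + Q)²
R(-7)*Z(9, 10) + A(-7) = 1*(10/9) + (35 - 7)² = 1*(10*(⅑)) + 28² = 1*(10/9) + 784 = 10/9 + 784 = 7066/9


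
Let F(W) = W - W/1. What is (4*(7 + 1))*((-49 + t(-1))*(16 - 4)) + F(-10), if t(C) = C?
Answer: -19200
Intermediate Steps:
F(W) = 0 (F(W) = W - W = 0)
(4*(7 + 1))*((-49 + t(-1))*(16 - 4)) + F(-10) = (4*(7 + 1))*((-49 - 1)*(16 - 4)) + 0 = (4*8)*(-50*12) + 0 = 32*(-600) + 0 = -19200 + 0 = -19200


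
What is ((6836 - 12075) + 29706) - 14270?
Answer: 10197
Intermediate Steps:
((6836 - 12075) + 29706) - 14270 = (-5239 + 29706) - 14270 = 24467 - 14270 = 10197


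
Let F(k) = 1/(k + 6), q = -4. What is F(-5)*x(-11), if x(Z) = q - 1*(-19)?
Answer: 15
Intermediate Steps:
F(k) = 1/(6 + k)
x(Z) = 15 (x(Z) = -4 - 1*(-19) = -4 + 19 = 15)
F(-5)*x(-11) = 15/(6 - 5) = 15/1 = 1*15 = 15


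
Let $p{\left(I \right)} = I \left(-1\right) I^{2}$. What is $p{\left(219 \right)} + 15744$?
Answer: $-10487715$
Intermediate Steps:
$p{\left(I \right)} = - I^{3}$ ($p{\left(I \right)} = - I I^{2} = - I^{3}$)
$p{\left(219 \right)} + 15744 = - 219^{3} + 15744 = \left(-1\right) 10503459 + 15744 = -10503459 + 15744 = -10487715$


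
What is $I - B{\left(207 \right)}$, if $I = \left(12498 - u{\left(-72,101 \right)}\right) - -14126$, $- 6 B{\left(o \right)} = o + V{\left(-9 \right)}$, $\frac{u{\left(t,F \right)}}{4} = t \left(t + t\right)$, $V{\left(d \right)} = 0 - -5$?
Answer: $- \frac{44438}{3} \approx -14813.0$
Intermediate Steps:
$V{\left(d \right)} = 5$ ($V{\left(d \right)} = 0 + 5 = 5$)
$u{\left(t,F \right)} = 8 t^{2}$ ($u{\left(t,F \right)} = 4 t \left(t + t\right) = 4 t 2 t = 4 \cdot 2 t^{2} = 8 t^{2}$)
$B{\left(o \right)} = - \frac{5}{6} - \frac{o}{6}$ ($B{\left(o \right)} = - \frac{o + 5}{6} = - \frac{5 + o}{6} = - \frac{5}{6} - \frac{o}{6}$)
$I = -14848$ ($I = \left(12498 - 8 \left(-72\right)^{2}\right) - -14126 = \left(12498 - 8 \cdot 5184\right) + 14126 = \left(12498 - 41472\right) + 14126 = -28974 + 14126 = -14848$)
$I - B{\left(207 \right)} = -14848 - \left(- \frac{5}{6} - \frac{69}{2}\right) = -14848 - - \frac{106}{3} = -14848 + \frac{106}{3} = - \frac{44438}{3}$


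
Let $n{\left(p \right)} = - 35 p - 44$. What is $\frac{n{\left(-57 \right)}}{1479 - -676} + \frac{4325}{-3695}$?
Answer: $- \frac{422286}{1592545} \approx -0.26516$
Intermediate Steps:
$n{\left(p \right)} = -44 - 35 p$
$\frac{n{\left(-57 \right)}}{1479 - -676} + \frac{4325}{-3695} = \frac{-44 - -1995}{1479 - -676} + \frac{4325}{-3695} = \frac{-44 + 1995}{1479 + 676} + 4325 \left(- \frac{1}{3695}\right) = \frac{1951}{2155} - \frac{865}{739} = - \frac{422286}{1592545}$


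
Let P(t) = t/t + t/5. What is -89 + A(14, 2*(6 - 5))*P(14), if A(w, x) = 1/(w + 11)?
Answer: -11106/125 ≈ -88.848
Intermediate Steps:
P(t) = 1 + t/5 (P(t) = 1 + t*(1/5) = 1 + t/5)
A(w, x) = 1/(11 + w)
-89 + A(14, 2*(6 - 5))*P(14) = -89 + (1 + (1/5)*14)/(11 + 14) = -89 + (1 + 14/5)/25 = -89 + (1/25)*(19/5) = -89 + 19/125 = -11106/125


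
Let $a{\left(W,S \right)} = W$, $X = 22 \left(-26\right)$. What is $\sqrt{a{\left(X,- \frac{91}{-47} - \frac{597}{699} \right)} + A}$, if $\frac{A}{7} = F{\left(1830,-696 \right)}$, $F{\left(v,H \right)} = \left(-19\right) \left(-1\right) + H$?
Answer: $i \sqrt{5311} \approx 72.877 i$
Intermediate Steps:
$X = -572$
$F{\left(v,H \right)} = 19 + H$
$A = -4739$ ($A = 7 \left(19 - 696\right) = 7 \left(-677\right) = -4739$)
$\sqrt{a{\left(X,- \frac{91}{-47} - \frac{597}{699} \right)} + A} = \sqrt{-572 - 4739} = \sqrt{-5311} = i \sqrt{5311}$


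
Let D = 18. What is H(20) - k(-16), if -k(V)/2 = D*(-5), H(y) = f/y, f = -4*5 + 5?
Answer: -723/4 ≈ -180.75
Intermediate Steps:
f = -15 (f = -20 + 5 = -15)
H(y) = -15/y
k(V) = 180 (k(V) = -36*(-5) = -2*(-90) = 180)
H(20) - k(-16) = -15/20 - 1*180 = -15*1/20 - 180 = -¾ - 180 = -723/4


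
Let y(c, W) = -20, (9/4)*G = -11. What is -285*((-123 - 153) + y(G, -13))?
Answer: 84360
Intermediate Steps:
G = -44/9 (G = (4/9)*(-11) = -44/9 ≈ -4.8889)
-285*((-123 - 153) + y(G, -13)) = -285*((-123 - 153) - 20) = -285*(-276 - 20) = -285*(-296) = 84360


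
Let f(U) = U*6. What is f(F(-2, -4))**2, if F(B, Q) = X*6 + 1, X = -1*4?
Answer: 19044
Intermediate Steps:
X = -4
F(B, Q) = -23 (F(B, Q) = -4*6 + 1 = -24 + 1 = -23)
f(U) = 6*U
f(F(-2, -4))**2 = (6*(-23))**2 = (-138)**2 = 19044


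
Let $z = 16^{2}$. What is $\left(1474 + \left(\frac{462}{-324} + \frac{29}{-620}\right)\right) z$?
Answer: $\frac{1577606848}{4185} \approx 3.7697 \cdot 10^{5}$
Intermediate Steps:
$z = 256$
$\left(1474 + \left(\frac{462}{-324} + \frac{29}{-620}\right)\right) z = \left(1474 + \left(\frac{462}{-324} + \frac{29}{-620}\right)\right) 256 = \left(1474 + \left(462 \left(- \frac{1}{324}\right) + 29 \left(- \frac{1}{620}\right)\right)\right) 256 = \left(1474 - \frac{24653}{16740}\right) 256 = \frac{24650107}{16740} \cdot 256 = \frac{1577606848}{4185}$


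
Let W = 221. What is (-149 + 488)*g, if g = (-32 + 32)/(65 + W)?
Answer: 0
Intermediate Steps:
g = 0 (g = (-32 + 32)/(65 + 221) = 0/286 = 0*(1/286) = 0)
(-149 + 488)*g = (-149 + 488)*0 = 339*0 = 0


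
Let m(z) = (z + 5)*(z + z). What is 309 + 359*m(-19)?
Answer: 191297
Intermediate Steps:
m(z) = 2*z*(5 + z) (m(z) = (5 + z)*(2*z) = 2*z*(5 + z))
309 + 359*m(-19) = 309 + 359*(2*(-19)*(5 - 19)) = 309 + 359*(2*(-19)*(-14)) = 309 + 359*532 = 309 + 190988 = 191297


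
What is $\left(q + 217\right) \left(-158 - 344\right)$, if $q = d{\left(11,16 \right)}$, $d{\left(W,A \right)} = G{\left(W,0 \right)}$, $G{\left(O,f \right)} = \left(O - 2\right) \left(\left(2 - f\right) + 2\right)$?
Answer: $-127006$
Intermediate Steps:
$G{\left(O,f \right)} = \left(-2 + O\right) \left(4 - f\right)$
$d{\left(W,A \right)} = -8 + 4 W$ ($d{\left(W,A \right)} = -8 + 2 \cdot 0 + 4 W - W 0 = -8 + 0 + 4 W + 0 = -8 + 4 W$)
$q = 36$ ($q = -8 + 4 \cdot 11 = -8 + 44 = 36$)
$\left(q + 217\right) \left(-158 - 344\right) = \left(36 + 217\right) \left(-158 - 344\right) = 253 \left(-502\right) = -127006$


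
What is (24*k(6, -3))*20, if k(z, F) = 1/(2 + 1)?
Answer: 160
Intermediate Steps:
k(z, F) = 1/3
(24*k(6, -3))*20 = (24*(1/3))*20 = 8*20 = 160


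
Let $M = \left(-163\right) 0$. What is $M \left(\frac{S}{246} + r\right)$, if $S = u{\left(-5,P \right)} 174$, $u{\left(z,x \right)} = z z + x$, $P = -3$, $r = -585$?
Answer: $0$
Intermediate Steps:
$u{\left(z,x \right)} = x + z^{2}$ ($u{\left(z,x \right)} = z^{2} + x = x + z^{2}$)
$S = 3828$ ($S = \left(-3 + \left(-5\right)^{2}\right) 174 = \left(-3 + 25\right) 174 = 22 \cdot 174 = 3828$)
$M = 0$
$M \left(\frac{S}{246} + r\right) = 0 \left(\frac{3828}{246} - 585\right) = 0 \left(3828 \cdot \frac{1}{246} - 585\right) = 0 \left(\frac{638}{41} - 585\right) = 0 \left(- \frac{23347}{41}\right) = 0$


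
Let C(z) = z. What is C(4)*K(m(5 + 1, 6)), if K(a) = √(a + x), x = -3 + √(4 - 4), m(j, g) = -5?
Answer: 8*I*√2 ≈ 11.314*I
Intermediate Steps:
x = -3 (x = -3 + √0 = -3 + 0 = -3)
K(a) = √(-3 + a) (K(a) = √(a - 3) = √(-3 + a))
C(4)*K(m(5 + 1, 6)) = 4*√(-3 - 5) = 4*√(-8) = 4*(2*I*√2) = 8*I*√2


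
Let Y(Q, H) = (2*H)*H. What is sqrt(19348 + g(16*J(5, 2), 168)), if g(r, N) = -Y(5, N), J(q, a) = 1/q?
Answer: 10*I*sqrt(371) ≈ 192.61*I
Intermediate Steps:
Y(Q, H) = 2*H**2
g(r, N) = -2*N**2
sqrt(19348 + g(16*J(5, 2), 168)) = sqrt(19348 - 2*168**2) = sqrt(19348 - 2*28224) = sqrt(19348 - 56448) = sqrt(-37100) = 10*I*sqrt(371)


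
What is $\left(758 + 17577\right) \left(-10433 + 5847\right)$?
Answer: $-84084310$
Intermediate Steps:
$\left(758 + 17577\right) \left(-10433 + 5847\right) = 18335 \left(-4586\right) = -84084310$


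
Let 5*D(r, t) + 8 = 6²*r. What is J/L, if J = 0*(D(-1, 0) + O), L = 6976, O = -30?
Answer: 0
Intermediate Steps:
D(r, t) = -8/5 + 36*r/5 (D(r, t) = -8/5 + (6²*r)/5 = -8/5 + (36*r)/5 = -8/5 + 36*r/5)
J = 0 (J = 0*((-8/5 + (36/5)*(-1)) - 30) = 0*((-8/5 - 36/5) - 30) = 0*(-44/5 - 30) = 0*(-194/5) = 0)
J/L = 0/6976 = 0*(1/6976) = 0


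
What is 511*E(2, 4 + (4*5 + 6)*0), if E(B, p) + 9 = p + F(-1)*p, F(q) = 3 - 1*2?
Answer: -511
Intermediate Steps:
F(q) = 1 (F(q) = 3 - 2 = 1)
E(B, p) = -9 + 2*p (E(B, p) = -9 + (p + 1*p) = -9 + (p + p) = -9 + 2*p)
511*E(2, 4 + (4*5 + 6)*0) = 511*(-9 + 2*(4 + (4*5 + 6)*0)) = 511*(-9 + 2*(4 + (20 + 6)*0)) = 511*(-9 + 2*(4 + 26*0)) = 511*(-9 + 2*(4 + 0)) = 511*(-9 + 2*4) = 511*(-9 + 8) = 511*(-1) = -511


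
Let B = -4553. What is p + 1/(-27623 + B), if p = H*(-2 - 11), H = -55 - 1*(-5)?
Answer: 20914399/32176 ≈ 650.00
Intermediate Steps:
H = -50 (H = -55 + 5 = -50)
p = 650 (p = -50*(-2 - 11) = -50*(-13) = 650)
p + 1/(-27623 + B) = 650 + 1/(-27623 - 4553) = 650 + 1/(-32176) = 650 - 1/32176 = 20914399/32176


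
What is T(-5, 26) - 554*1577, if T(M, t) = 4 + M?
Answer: -873659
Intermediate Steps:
T(-5, 26) - 554*1577 = (4 - 5) - 554*1577 = -1 - 873658 = -873659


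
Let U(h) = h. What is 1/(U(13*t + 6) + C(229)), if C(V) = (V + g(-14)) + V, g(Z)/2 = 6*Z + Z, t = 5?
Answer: 1/333 ≈ 0.0030030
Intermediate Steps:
g(Z) = 14*Z (g(Z) = 2*(6*Z + Z) = 2*(7*Z) = 14*Z)
C(V) = -196 + 2*V (C(V) = (V + 14*(-14)) + V = (V - 196) + V = (-196 + V) + V = -196 + 2*V)
1/(U(13*t + 6) + C(229)) = 1/((13*5 + 6) + (-196 + 2*229)) = 1/((65 + 6) + (-196 + 458)) = 1/(71 + 262) = 1/333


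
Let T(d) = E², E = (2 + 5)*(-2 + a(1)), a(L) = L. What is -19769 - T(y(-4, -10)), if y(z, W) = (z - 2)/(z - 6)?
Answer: -19818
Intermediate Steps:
y(z, W) = (-2 + z)/(-6 + z)
E = -7 (E = (2 + 5)*(-2 + 1) = 7*(-1) = -7)
T(d) = 49 (T(d) = (-7)² = 49)
-19769 - T(y(-4, -10)) = -19769 - 1*49 = -19769 - 49 = -19818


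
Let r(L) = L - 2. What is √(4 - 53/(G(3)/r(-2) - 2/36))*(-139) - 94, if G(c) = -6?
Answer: -94 - 695*I*√221/13 ≈ -94.0 - 794.76*I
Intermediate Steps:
r(L) = -2 + L
√(4 - 53/(G(3)/r(-2) - 2/36))*(-139) - 94 = √(4 - 53/(-6/(-2 - 2) - 2/36))*(-139) - 94 = √(4 - 53/(-6/(-4) - 2*1/36))*(-139) - 94 = √(4 - 53/(-6*(-¼) - 1/18))*(-139) - 94 = √(4 - 53/(3/2 - 1/18))*(-139) - 94 = √(4 - 53/13/9)*(-139) - 94 = √(4 - 53*9/13)*(-139) - 94 = √(4 - 477/13)*(-139) - 94 = √(-425/13)*(-139) - 94 = (5*I*√221/13)*(-139) - 94 = -695*I*√221/13 - 94 = -94 - 695*I*√221/13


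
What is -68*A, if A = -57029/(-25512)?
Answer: -969493/6378 ≈ -152.01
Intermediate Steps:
A = 57029/25512 (A = -57029*(-1/25512) = 57029/25512 ≈ 2.2354)
-68*A = -68*57029/25512 = -969493/6378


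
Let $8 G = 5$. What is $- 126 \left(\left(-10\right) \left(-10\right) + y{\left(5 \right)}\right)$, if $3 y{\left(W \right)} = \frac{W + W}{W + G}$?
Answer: $- \frac{38024}{3} \approx -12675.0$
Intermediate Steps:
$G = \frac{5}{8}$ ($G = \frac{1}{8} \cdot 5 = \frac{5}{8} \approx 0.625$)
$y{\left(W \right)} = \frac{2 W}{3 \left(\frac{5}{8} + W\right)}$ ($y{\left(W \right)} = \frac{\left(W + W\right) \frac{1}{W + \frac{5}{8}}}{3} = \frac{2 W \frac{1}{\frac{5}{8} + W}}{3} = \frac{2 W}{3 \left(\frac{5}{8} + W\right)}$)
$- 126 \left(\left(-10\right) \left(-10\right) + y{\left(5 \right)}\right) = - 126 \left(\left(-10\right) \left(-10\right) + \frac{16}{3} \cdot 5 \frac{1}{5 + 8 \cdot 5}\right) = - 126 \left(100 + \frac{16}{3} \cdot 5 \frac{1}{5 + 40}\right) = - 126 \left(100 + \frac{16}{3} \cdot 5 \cdot \frac{1}{45}\right) = - 126 \left(100 + \frac{16}{27}\right) = \left(-126\right) \frac{2716}{27} = - \frac{38024}{3}$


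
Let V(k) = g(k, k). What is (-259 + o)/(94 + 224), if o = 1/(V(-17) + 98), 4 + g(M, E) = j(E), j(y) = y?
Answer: -9971/12243 ≈ -0.81442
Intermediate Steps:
g(M, E) = -4 + E
V(k) = -4 + k
o = 1/77 (o = 1/((-4 - 17) + 98) = 1/(-21 + 98) = 1/77 ≈ 0.012987)
(-259 + o)/(94 + 224) = (-259 + 1/77)/(94 + 224) = -19942/77/318 = -19942/77*1/318 = -9971/12243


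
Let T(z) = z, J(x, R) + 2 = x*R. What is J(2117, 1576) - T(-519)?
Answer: 3336909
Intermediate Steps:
J(x, R) = -2 + R*x (J(x, R) = -2 + x*R = -2 + R*x)
J(2117, 1576) - T(-519) = (-2 + 1576*2117) - 1*(-519) = (-2 + 3336392) + 519 = 3336390 + 519 = 3336909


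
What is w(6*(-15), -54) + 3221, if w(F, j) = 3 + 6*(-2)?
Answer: 3212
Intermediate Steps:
w(F, j) = -9 (w(F, j) = 3 - 12 = -9)
w(6*(-15), -54) + 3221 = -9 + 3221 = 3212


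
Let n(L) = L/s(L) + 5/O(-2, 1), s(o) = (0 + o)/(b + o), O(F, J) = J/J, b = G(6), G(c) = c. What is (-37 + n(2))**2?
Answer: 576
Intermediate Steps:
b = 6
O(F, J) = 1
s(o) = o/(6 + o) (s(o) = (0 + o)/(6 + o) = o/(6 + o))
n(L) = 11 + L (n(L) = L/((L/(6 + L))) + 5/1 = L*((6 + L)/L) + 5*1 = (6 + L) + 5 = 11 + L)
(-37 + n(2))**2 = (-37 + (11 + 2))**2 = (-37 + 13)**2 = (-24)**2 = 576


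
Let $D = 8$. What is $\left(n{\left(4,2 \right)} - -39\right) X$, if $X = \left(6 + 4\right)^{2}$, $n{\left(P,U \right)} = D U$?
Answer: $5500$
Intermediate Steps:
$n{\left(P,U \right)} = 8 U$
$X = 100$ ($X = 10^{2} = 100$)
$\left(n{\left(4,2 \right)} - -39\right) X = \left(8 \cdot 2 - -39\right) 100 = \left(16 + 39\right) 100 = 55 \cdot 100 = 5500$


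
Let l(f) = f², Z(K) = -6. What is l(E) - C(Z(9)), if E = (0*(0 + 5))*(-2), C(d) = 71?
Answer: -71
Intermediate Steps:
E = 0 (E = (0*5)*(-2) = 0*(-2) = 0)
l(E) - C(Z(9)) = 0² - 1*71 = 0 - 71 = -71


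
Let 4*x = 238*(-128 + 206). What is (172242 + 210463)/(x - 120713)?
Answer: -382705/116072 ≈ -3.2971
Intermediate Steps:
x = 4641 (x = (238*(-128 + 206))/4 = (238*78)/4 = (¼)*18564 = 4641)
(172242 + 210463)/(x - 120713) = (172242 + 210463)/(4641 - 120713) = 382705/(-116072) = 382705*(-1/116072) = -382705/116072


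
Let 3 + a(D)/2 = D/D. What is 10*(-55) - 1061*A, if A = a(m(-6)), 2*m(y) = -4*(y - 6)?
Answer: 3694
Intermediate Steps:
m(y) = 12 - 2*y (m(y) = (-4*(y - 6))/2 = (-4*(-6 + y))/2 = (24 - 4*y)/2 = 12 - 2*y)
a(D) = -4 (a(D) = -6 + 2*(D/D) = -6 + 2*1 = -6 + 2 = -4)
A = -4
10*(-55) - 1061*A = 10*(-55) - 1061*(-4) = -550 + 4244 = 3694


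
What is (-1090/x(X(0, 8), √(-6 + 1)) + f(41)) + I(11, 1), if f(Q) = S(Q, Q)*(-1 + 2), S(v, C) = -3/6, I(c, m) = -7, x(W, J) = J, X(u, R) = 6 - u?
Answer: -15/2 + 218*I*√5 ≈ -7.5 + 487.46*I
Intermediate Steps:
S(v, C) = -½ (S(v, C) = -3*⅙ = -½)
f(Q) = -½ (f(Q) = -(-1 + 2)/2 = -½*1 = -½)
(-1090/x(X(0, 8), √(-6 + 1)) + f(41)) + I(11, 1) = (-1090/√(-6 + 1) - ½) - 7 = (-1090*(-I*√5/5) - ½) - 7 = (-(-218)*I*√5 - ½) - 7 = (218*I*√5 - ½) - 7 = (-½ + 218*I*√5) - 7 = -15/2 + 218*I*√5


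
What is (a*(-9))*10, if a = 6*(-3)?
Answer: 1620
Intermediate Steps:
a = -18
(a*(-9))*10 = -18*(-9)*10 = 162*10 = 1620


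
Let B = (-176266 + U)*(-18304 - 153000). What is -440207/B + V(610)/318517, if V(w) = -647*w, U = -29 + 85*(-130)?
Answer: -12666263953212619/10222149479893960 ≈ -1.2391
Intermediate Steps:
U = -11079 (U = -29 - 11050 = -11079)
B = 32092947880 (B = (-176266 - 11079)*(-18304 - 153000) = -187345*(-171304) = 32092947880)
-440207/B + V(610)/318517 = -440207/32092947880 - 647*610/318517 = -440207*1/32092947880 - 394670*1/318517 = -440207/32092947880 - 394670/318517 = -12666263953212619/10222149479893960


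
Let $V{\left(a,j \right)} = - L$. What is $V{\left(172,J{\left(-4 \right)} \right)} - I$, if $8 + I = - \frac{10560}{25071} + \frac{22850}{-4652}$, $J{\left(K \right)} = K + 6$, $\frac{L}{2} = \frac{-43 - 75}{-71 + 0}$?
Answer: $\frac{13813846219}{1380125122} \approx 10.009$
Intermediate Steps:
$L = \frac{236}{71}$ ($L = 2 \frac{-43 - 75}{-71 + 0} = 2 \left(- \frac{118}{-71}\right) = 2 \left(\left(-118\right) \left(- \frac{1}{71}\right)\right) = 2 \cdot \frac{118}{71} = \frac{236}{71} \approx 3.3239$)
$J{\left(K \right)} = 6 + K$
$I = - \frac{259173301}{19438382}$ ($I = -8 + \left(- \frac{10560}{25071} + \frac{22850}{-4652}\right) = -8 + \left(\left(-10560\right) \frac{1}{25071} + 22850 \left(- \frac{1}{4652}\right)\right) = -8 - \frac{103666245}{19438382} = - \frac{259173301}{19438382} \approx -13.333$)
$V{\left(a,j \right)} = - \frac{236}{71}$ ($V{\left(a,j \right)} = \left(-1\right) \frac{236}{71} = - \frac{236}{71}$)
$V{\left(172,J{\left(-4 \right)} \right)} - I = - \frac{236}{71} - - \frac{259173301}{19438382} = - \frac{236}{71} + \frac{259173301}{19438382} = \frac{13813846219}{1380125122}$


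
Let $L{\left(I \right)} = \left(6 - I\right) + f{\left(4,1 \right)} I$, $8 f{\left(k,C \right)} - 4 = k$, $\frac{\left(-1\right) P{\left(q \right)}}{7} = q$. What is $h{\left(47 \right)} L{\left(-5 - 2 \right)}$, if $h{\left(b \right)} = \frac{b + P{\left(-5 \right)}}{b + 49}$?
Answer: $\frac{41}{8} \approx 5.125$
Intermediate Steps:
$P{\left(q \right)} = - 7 q$
$f{\left(k,C \right)} = \frac{1}{2} + \frac{k}{8}$
$h{\left(b \right)} = \frac{35 + b}{49 + b}$ ($h{\left(b \right)} = \frac{b - -35}{b + 49} = \frac{b + 35}{49 + b} = \frac{35 + b}{49 + b}$)
$L{\left(I \right)} = 6$ ($L{\left(I \right)} = \left(6 - I\right) + \left(\frac{1}{2} + \frac{1}{8} \cdot 4\right) I = \left(6 - I\right) + \left(\frac{1}{2} + \frac{1}{2}\right) I = \left(6 - I\right) + 1 I = \left(6 - I\right) + I = 6$)
$h{\left(47 \right)} L{\left(-5 - 2 \right)} = \frac{35 + 47}{49 + 47} \cdot 6 = \frac{1}{96} \cdot 82 \cdot 6 = \frac{41}{48} \cdot 6 = \frac{41}{8}$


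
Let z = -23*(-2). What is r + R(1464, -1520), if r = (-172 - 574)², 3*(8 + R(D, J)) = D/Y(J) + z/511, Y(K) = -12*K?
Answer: 648376406771/1165080 ≈ 5.5651e+5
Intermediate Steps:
z = 46
R(D, J) = -12218/1533 - D/(36*J) (R(D, J) = -8 + (D/((-12*J)) + 46/511)/3 = -8 + (D*(-1/(12*J)) + 46*(1/511))/3 = -8 + (-D/(12*J) + 46/511)/3 = -8 + (46/511 - D/(12*J))/3 = -8 + (46/1533 - D/(36*J)) = -12218/1533 - D/(36*J))
r = 556516 (r = (-746)² = 556516)
r + R(1464, -1520) = 556516 + (-12218/1533 - 1/36*1464/(-1520)) = 556516 + (-12218/1533 - 1/36*1464*(-1/1520)) = 556516 + (-12218/1533 + 61/2280) = 556516 - 9254509/1165080 = 648376406771/1165080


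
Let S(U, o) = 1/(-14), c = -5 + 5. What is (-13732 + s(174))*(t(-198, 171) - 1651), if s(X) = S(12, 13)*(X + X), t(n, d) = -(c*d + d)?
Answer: 175454956/7 ≈ 2.5065e+7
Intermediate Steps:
c = 0
S(U, o) = -1/14
t(n, d) = -d (t(n, d) = -(0*d + d) = -(0 + d) = -d)
s(X) = -X/7 (s(X) = -(X + X)/14 = -X/7)
(-13732 + s(174))*(t(-198, 171) - 1651) = (-13732 - ⅐*174)*(-1*171 - 1651) = (-13732 - 174/7)*(-171 - 1651) = -96298/7*(-1822) = 175454956/7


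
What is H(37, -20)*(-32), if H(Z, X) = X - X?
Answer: 0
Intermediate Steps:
H(Z, X) = 0
H(37, -20)*(-32) = 0*(-32) = 0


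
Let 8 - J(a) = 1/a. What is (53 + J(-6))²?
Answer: 134689/36 ≈ 3741.4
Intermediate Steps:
J(a) = 8 - 1/a
(53 + J(-6))² = (53 + (8 - 1/(-6)))² = (53 + (8 - 1*(-⅙)))² = (53 + (8 + ⅙))² = (53 + 49/6)² = (367/6)² = 134689/36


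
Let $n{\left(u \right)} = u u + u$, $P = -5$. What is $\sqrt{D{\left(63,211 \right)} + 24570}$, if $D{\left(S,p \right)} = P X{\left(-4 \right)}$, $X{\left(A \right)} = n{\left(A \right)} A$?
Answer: $\sqrt{24810} \approx 157.51$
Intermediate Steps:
$n{\left(u \right)} = u + u^{2}$ ($n{\left(u \right)} = u^{2} + u = u + u^{2}$)
$X{\left(A \right)} = A^{2} \left(1 + A\right)$ ($X{\left(A \right)} = A \left(1 + A\right) A = A^{2} \left(1 + A\right)$)
$D{\left(S,p \right)} = 240$ ($D{\left(S,p \right)} = - 5 \left(-4\right)^{2} \left(1 - 4\right) = - 5 \cdot 16 \left(-3\right) = \left(-5\right) \left(-48\right) = 240$)
$\sqrt{D{\left(63,211 \right)} + 24570} = \sqrt{240 + 24570} = \sqrt{24810}$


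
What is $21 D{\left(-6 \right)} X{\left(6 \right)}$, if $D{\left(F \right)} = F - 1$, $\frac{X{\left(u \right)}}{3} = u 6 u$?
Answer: $-95256$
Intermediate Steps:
$X{\left(u \right)} = 18 u^{2}$ ($X{\left(u \right)} = 3 u 6 u = 3 \cdot 6 u u = 3 \cdot 6 u^{2} = 18 u^{2}$)
$D{\left(F \right)} = -1 + F$
$21 D{\left(-6 \right)} X{\left(6 \right)} = 21 \left(-1 - 6\right) 18 \cdot 6^{2} = 21 \left(-7\right) 18 \cdot 36 = \left(-147\right) 648 = -95256$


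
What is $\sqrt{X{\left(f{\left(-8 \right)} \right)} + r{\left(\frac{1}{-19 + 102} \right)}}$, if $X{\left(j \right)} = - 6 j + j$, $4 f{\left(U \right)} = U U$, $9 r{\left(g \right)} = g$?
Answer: $\frac{i \sqrt{4959997}}{249} \approx 8.9442 i$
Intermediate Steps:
$r{\left(g \right)} = \frac{g}{9}$
$f{\left(U \right)} = \frac{U^{2}}{4}$ ($f{\left(U \right)} = \frac{U U}{4} = \frac{U^{2}}{4}$)
$X{\left(j \right)} = - 5 j$
$\sqrt{X{\left(f{\left(-8 \right)} \right)} + r{\left(\frac{1}{-19 + 102} \right)}} = \sqrt{- 5 \frac{\left(-8\right)^{2}}{4} + \frac{1}{9 \left(-19 + 102\right)}} = \sqrt{- 5 \cdot \frac{1}{4} \cdot 64 + \frac{1}{9 \cdot 83}} = \sqrt{\left(-5\right) 16 + \frac{1}{9} \cdot \frac{1}{83}} = \sqrt{-80 + \frac{1}{747}} = \sqrt{- \frac{59759}{747}} = \frac{i \sqrt{4959997}}{249}$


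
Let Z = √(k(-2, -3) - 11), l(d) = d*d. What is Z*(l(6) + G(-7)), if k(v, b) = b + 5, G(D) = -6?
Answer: 90*I ≈ 90.0*I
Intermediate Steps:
k(v, b) = 5 + b
l(d) = d²
Z = 3*I (Z = √((5 - 3) - 11) = √(2 - 11) = √(-9) = 3*I ≈ 3.0*I)
Z*(l(6) + G(-7)) = (3*I)*(6² - 6) = (3*I)*(36 - 6) = (3*I)*30 = 90*I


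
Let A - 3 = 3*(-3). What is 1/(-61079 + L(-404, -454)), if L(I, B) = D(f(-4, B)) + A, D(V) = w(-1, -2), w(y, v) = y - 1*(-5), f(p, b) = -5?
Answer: -1/61081 ≈ -1.6372e-5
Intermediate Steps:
w(y, v) = 5 + y (w(y, v) = y + 5 = 5 + y)
D(V) = 4 (D(V) = 5 - 1 = 4)
A = -6 (A = 3 + 3*(-3) = 3 - 9 = -6)
L(I, B) = -2 (L(I, B) = 4 - 6 = -2)
1/(-61079 + L(-404, -454)) = 1/(-61079 - 2) = 1/(-61081) = -1/61081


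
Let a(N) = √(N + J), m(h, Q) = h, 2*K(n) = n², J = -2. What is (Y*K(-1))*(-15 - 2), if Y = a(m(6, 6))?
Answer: -17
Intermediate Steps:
K(n) = n²/2
a(N) = √(-2 + N) (a(N) = √(N - 2) = √(-2 + N))
Y = 2 (Y = √(-2 + 6) = √4 = 2)
(Y*K(-1))*(-15 - 2) = (2*((½)*(-1)²))*(-15 - 2) = (2*((½)*1))*(-17) = (2*(½))*(-17) = 1*(-17) = -17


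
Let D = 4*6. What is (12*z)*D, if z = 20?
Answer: 5760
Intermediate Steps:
D = 24
(12*z)*D = (12*20)*24 = 240*24 = 5760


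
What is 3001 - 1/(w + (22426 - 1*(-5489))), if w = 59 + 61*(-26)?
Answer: 79190387/26388 ≈ 3001.0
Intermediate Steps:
w = -1527 (w = 59 - 1586 = -1527)
3001 - 1/(w + (22426 - 1*(-5489))) = 3001 - 1/(-1527 + (22426 - 1*(-5489))) = 3001 - 1/(-1527 + (22426 + 5489)) = 3001 - 1/(-1527 + 27915) = 3001 - 1/26388 = 79190387/26388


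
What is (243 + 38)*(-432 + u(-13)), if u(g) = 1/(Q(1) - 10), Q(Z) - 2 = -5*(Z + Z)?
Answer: -2185337/18 ≈ -1.2141e+5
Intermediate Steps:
Q(Z) = 2 - 10*Z (Q(Z) = 2 - 5*(Z + Z) = 2 - 10*Z)
u(g) = -1/18 (u(g) = 1/((2 - 10*1) - 10) = 1/((2 - 10) - 10) = 1/(-8 - 10) = 1/(-18) = -1/18)
(243 + 38)*(-432 + u(-13)) = (243 + 38)*(-432 - 1/18) = 281*(-7777/18) = -2185337/18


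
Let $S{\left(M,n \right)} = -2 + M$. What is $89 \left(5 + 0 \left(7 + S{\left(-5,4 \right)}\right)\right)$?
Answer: $445$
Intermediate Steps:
$89 \left(5 + 0 \left(7 + S{\left(-5,4 \right)}\right)\right) = 89 \left(5 + 0 \left(7 - 7\right)\right) = 89 \left(5 + 0 \cdot 0\right) = 89 \left(5 + 0\right) = 89 \cdot 5 = 445$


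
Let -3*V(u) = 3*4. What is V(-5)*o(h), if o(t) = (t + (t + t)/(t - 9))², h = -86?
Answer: -255872016/9025 ≈ -28351.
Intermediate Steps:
V(u) = -4
o(t) = (t + 2*t/(-9 + t))² (o(t) = (t + (2*t)/(-9 + t))² = (t + 2*t/(-9 + t))²)
V(-5)*o(h) = -4*(-86)²*(-7 - 86)²/(-9 - 86)² = -29584*(-93)²/(-95)² = -29584*8649/9025 = -4*63968004/9025 = -255872016/9025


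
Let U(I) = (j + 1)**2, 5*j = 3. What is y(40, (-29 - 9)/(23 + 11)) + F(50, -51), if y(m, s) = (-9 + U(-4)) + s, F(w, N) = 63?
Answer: 23563/425 ≈ 55.442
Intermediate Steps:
j = 3/5 (j = (1/5)*3 = 3/5 ≈ 0.60000)
U(I) = 64/25 (U(I) = (3/5 + 1)**2 = (8/5)**2 = 64/25)
y(m, s) = -161/25 + s (y(m, s) = (-9 + 64/25) + s = -161/25 + s)
y(40, (-29 - 9)/(23 + 11)) + F(50, -51) = (-161/25 + (-29 - 9)/(23 + 11)) + 63 = (-161/25 - 38/34) + 63 = (-161/25 - 38*1/34) + 63 = (-161/25 - 19/17) + 63 = -3212/425 + 63 = 23563/425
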